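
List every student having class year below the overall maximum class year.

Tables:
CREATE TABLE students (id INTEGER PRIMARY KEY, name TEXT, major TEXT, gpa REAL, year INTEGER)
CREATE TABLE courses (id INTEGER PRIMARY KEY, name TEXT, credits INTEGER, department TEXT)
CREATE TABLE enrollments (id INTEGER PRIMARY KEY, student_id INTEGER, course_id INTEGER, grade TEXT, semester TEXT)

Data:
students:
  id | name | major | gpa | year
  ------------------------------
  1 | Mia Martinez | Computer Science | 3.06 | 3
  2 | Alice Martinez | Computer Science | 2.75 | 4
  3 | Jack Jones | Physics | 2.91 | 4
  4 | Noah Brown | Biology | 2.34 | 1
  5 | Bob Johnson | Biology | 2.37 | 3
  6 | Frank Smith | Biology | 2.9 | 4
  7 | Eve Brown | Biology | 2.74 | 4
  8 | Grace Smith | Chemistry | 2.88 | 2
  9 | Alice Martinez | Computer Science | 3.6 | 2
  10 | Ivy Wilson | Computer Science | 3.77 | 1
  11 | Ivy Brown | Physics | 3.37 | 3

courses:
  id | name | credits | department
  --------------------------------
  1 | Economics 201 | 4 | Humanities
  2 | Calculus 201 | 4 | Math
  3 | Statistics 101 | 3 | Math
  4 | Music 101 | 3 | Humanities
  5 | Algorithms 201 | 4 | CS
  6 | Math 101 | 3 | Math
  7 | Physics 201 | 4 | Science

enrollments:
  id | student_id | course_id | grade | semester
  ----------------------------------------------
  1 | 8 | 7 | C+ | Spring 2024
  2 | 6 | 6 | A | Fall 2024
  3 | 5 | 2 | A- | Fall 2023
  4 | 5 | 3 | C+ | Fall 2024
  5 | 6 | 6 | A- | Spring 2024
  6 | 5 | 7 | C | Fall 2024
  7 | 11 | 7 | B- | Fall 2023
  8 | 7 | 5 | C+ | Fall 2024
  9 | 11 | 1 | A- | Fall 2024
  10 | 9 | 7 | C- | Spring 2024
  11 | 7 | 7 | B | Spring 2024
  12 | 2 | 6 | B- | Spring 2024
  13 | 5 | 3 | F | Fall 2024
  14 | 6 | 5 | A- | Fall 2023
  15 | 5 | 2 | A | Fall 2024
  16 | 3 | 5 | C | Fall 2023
SELECT name, year FROM students WHERE year < (SELECT MAX(year) FROM students)

Execution result:
name | year
Mia Martinez | 3
Noah Brown | 1
Bob Johnson | 3
Grace Smith | 2
Alice Martinez | 2
Ivy Wilson | 1
Ivy Brown | 3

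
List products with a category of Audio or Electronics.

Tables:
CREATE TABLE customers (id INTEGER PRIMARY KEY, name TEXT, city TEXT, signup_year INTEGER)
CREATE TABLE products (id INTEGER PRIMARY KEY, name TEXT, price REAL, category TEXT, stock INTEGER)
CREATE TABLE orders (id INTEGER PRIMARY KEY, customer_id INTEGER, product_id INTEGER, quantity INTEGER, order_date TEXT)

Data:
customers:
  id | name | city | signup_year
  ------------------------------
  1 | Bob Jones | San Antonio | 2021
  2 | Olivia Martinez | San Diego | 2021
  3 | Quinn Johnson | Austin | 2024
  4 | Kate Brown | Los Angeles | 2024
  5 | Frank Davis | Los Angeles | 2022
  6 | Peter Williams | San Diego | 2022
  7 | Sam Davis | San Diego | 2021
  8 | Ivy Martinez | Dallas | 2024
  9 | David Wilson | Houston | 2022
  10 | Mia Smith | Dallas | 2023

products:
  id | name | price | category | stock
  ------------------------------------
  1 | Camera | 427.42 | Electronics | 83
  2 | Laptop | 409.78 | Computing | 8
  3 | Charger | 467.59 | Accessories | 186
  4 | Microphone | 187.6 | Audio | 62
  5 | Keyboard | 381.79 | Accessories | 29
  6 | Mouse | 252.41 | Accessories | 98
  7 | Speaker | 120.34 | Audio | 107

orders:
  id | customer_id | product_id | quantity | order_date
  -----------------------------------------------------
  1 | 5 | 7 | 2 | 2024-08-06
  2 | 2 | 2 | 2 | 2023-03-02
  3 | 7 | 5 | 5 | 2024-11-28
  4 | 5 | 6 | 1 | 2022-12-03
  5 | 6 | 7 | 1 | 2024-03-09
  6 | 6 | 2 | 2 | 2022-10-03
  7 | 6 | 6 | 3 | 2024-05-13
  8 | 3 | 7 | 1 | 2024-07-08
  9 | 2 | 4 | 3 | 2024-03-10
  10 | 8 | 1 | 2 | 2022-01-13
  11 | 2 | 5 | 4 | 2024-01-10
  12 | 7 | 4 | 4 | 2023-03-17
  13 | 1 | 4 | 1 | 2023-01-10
SELECT name, category FROM products WHERE category IN ('Audio', 'Electronics')

Execution result:
name | category
Camera | Electronics
Microphone | Audio
Speaker | Audio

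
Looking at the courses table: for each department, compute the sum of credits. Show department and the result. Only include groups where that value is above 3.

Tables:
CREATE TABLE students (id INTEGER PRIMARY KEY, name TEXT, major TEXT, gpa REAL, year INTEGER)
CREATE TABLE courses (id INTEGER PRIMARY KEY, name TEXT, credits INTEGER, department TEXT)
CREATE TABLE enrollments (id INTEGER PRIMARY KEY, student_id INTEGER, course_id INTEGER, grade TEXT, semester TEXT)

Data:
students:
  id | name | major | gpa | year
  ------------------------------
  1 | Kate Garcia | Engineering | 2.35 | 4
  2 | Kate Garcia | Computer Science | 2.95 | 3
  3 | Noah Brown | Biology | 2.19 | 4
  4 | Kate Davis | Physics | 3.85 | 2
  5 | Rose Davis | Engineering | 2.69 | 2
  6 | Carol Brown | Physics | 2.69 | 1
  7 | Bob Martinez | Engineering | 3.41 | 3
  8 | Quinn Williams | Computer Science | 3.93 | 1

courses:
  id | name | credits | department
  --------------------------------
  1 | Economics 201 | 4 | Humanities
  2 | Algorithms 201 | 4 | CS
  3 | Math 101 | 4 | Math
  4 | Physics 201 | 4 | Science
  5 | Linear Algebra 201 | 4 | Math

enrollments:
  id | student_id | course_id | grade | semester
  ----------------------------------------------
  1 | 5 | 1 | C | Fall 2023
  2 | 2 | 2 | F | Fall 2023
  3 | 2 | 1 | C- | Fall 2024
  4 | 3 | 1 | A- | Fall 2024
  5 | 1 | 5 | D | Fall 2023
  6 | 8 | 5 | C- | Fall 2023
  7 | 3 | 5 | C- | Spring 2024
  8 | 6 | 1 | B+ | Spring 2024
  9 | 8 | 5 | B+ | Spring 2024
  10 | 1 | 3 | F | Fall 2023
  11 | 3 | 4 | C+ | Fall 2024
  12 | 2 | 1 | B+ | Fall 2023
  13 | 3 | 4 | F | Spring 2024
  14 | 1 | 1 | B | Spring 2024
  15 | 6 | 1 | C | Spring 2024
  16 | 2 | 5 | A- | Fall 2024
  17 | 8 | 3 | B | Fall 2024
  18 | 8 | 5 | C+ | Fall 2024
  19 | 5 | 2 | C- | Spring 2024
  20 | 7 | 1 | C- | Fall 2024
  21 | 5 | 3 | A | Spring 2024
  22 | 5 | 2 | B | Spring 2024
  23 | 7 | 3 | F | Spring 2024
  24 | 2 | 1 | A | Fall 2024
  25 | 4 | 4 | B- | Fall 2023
SELECT department, SUM(credits) AS sum_credits FROM courses GROUP BY department HAVING SUM(credits) > 3

Execution result:
department | sum_credits
CS | 4
Humanities | 4
Math | 8
Science | 4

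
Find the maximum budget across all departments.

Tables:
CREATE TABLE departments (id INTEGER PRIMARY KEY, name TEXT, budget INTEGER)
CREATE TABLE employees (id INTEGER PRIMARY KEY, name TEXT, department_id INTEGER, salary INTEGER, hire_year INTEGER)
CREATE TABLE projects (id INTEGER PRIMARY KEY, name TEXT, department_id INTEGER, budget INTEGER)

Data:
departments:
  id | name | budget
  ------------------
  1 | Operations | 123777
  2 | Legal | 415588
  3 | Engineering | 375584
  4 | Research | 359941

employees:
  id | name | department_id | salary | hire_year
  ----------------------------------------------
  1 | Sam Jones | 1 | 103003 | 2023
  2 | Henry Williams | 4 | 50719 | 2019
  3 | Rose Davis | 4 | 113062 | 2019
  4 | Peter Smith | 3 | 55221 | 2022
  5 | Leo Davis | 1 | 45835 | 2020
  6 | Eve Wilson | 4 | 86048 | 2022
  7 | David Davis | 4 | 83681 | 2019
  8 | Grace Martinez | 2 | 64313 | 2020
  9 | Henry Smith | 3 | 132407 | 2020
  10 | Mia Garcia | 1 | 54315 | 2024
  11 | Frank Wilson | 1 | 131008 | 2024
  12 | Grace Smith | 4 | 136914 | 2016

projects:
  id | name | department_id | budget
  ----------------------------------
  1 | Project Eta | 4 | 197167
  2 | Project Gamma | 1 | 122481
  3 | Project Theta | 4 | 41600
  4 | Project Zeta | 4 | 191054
SELECT MAX(budget) FROM departments

Execution result:
415588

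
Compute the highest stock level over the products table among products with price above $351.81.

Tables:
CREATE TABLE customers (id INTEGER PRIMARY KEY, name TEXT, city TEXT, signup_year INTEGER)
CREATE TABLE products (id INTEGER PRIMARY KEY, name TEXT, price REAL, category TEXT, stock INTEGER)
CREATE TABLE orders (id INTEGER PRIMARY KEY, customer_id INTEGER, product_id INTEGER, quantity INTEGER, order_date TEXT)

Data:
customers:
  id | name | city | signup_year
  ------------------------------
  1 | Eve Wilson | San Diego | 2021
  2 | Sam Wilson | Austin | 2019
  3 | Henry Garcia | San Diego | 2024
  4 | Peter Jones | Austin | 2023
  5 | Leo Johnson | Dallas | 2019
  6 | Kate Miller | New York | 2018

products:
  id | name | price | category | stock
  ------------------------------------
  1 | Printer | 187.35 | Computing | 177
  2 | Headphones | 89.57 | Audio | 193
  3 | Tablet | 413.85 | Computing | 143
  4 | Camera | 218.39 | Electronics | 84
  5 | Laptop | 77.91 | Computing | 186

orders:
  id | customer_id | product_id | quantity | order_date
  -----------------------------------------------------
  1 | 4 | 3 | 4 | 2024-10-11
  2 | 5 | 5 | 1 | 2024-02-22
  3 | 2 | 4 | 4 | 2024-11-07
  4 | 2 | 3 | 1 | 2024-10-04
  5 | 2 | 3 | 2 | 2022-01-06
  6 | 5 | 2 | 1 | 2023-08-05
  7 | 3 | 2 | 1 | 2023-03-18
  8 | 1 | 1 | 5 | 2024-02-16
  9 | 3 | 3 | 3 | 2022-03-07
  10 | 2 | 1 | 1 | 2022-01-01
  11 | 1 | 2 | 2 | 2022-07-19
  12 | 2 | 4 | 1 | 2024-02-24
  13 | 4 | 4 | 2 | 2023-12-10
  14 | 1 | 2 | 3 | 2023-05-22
SELECT MAX(stock) FROM products WHERE price > 351.81

Execution result:
143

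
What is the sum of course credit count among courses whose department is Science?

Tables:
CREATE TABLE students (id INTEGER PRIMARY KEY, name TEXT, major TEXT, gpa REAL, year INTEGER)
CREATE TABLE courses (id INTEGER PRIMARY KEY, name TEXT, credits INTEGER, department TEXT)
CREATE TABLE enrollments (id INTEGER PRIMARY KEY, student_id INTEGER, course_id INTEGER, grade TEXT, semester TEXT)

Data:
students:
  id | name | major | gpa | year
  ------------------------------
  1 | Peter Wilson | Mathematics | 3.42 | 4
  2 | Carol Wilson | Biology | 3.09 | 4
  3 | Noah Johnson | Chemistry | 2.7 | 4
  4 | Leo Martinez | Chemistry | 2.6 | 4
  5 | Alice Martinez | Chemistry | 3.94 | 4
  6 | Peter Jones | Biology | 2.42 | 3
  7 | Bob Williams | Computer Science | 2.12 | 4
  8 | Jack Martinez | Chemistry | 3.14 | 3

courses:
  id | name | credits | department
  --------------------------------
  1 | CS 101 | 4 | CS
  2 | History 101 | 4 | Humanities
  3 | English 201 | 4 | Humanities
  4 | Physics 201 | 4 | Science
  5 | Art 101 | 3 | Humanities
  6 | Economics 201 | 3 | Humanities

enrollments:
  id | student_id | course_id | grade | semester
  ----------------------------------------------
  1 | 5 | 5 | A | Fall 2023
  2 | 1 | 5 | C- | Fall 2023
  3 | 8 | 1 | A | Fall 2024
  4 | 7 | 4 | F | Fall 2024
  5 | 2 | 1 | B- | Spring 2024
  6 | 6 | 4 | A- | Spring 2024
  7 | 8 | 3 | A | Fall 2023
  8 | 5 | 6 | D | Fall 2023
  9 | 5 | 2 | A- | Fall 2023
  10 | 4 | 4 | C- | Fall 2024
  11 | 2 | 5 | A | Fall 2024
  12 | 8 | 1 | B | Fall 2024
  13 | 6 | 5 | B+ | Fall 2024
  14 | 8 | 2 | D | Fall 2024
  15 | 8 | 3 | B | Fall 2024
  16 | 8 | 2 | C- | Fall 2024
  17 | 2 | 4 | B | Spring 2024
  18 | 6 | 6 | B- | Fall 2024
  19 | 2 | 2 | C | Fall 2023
SELECT SUM(credits) FROM courses WHERE department = 'Science'

Execution result:
4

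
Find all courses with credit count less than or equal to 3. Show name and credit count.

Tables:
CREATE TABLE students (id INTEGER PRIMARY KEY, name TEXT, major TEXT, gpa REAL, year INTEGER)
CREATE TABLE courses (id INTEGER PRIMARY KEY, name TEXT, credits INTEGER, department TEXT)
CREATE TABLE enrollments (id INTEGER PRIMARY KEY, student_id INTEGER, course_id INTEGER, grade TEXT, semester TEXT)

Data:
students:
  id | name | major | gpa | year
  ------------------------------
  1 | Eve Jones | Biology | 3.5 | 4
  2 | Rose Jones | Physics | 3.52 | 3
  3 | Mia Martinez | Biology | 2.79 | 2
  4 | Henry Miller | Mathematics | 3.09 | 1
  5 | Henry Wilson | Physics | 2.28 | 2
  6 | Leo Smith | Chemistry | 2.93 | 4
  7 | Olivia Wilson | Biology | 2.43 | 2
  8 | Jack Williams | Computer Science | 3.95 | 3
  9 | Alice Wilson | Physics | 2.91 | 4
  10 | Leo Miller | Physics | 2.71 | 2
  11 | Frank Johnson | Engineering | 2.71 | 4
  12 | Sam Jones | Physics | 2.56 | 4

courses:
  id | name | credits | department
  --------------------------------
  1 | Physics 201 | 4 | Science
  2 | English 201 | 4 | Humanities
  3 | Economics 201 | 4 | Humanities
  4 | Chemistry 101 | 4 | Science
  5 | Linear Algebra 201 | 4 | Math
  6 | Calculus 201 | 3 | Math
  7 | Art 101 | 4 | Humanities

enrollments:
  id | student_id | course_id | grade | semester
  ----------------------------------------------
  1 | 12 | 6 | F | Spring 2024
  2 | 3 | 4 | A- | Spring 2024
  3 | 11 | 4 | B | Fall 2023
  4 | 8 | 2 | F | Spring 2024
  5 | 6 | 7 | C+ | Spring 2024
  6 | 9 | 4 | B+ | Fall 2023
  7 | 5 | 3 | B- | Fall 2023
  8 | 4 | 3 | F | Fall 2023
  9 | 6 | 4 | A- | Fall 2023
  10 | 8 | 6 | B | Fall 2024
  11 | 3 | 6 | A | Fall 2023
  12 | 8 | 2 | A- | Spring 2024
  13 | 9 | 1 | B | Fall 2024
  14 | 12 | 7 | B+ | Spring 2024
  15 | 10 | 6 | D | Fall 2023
SELECT name, credits FROM courses WHERE credits <= 3

Execution result:
name | credits
Calculus 201 | 3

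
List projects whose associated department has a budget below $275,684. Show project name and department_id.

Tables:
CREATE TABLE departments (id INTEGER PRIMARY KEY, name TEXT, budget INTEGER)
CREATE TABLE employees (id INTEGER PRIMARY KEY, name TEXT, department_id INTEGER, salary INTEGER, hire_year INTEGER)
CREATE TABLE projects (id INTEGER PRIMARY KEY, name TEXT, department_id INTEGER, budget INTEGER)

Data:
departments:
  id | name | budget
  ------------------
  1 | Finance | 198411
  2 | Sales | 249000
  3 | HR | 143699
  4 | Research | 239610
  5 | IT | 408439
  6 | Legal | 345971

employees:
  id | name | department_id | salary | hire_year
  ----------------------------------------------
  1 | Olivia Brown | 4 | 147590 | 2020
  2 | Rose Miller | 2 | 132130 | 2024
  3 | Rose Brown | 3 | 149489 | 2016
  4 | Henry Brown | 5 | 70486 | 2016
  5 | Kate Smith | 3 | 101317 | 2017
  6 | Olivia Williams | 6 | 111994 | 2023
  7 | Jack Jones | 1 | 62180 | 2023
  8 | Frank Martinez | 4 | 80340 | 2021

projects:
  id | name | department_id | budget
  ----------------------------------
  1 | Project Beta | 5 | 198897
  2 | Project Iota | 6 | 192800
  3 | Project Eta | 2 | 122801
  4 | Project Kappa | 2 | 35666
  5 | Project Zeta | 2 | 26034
SELECT name, department_id FROM projects WHERE department_id IN (SELECT id FROM departments WHERE budget < 275684)

Execution result:
name | department_id
Project Eta | 2
Project Kappa | 2
Project Zeta | 2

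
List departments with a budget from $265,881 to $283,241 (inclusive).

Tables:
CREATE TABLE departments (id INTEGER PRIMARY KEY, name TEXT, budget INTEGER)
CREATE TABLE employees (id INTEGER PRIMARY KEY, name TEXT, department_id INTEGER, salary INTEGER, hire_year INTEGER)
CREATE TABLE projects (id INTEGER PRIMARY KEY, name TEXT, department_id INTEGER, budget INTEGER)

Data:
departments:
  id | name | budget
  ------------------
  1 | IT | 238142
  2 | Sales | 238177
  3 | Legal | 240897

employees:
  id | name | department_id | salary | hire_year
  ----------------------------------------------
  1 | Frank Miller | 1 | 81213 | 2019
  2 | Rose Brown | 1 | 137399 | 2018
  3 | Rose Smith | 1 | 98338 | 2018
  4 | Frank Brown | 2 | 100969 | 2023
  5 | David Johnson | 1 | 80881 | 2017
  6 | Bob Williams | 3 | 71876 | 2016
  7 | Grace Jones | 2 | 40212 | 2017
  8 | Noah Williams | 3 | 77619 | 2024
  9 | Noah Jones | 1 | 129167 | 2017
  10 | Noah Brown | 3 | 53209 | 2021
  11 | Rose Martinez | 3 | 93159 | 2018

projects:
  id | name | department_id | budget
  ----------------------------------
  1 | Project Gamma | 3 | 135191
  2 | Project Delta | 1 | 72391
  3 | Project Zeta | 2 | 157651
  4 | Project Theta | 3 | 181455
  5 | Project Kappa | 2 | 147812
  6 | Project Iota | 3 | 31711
SELECT name, budget FROM departments WHERE budget BETWEEN 265881 AND 283241

Execution result:
(no rows)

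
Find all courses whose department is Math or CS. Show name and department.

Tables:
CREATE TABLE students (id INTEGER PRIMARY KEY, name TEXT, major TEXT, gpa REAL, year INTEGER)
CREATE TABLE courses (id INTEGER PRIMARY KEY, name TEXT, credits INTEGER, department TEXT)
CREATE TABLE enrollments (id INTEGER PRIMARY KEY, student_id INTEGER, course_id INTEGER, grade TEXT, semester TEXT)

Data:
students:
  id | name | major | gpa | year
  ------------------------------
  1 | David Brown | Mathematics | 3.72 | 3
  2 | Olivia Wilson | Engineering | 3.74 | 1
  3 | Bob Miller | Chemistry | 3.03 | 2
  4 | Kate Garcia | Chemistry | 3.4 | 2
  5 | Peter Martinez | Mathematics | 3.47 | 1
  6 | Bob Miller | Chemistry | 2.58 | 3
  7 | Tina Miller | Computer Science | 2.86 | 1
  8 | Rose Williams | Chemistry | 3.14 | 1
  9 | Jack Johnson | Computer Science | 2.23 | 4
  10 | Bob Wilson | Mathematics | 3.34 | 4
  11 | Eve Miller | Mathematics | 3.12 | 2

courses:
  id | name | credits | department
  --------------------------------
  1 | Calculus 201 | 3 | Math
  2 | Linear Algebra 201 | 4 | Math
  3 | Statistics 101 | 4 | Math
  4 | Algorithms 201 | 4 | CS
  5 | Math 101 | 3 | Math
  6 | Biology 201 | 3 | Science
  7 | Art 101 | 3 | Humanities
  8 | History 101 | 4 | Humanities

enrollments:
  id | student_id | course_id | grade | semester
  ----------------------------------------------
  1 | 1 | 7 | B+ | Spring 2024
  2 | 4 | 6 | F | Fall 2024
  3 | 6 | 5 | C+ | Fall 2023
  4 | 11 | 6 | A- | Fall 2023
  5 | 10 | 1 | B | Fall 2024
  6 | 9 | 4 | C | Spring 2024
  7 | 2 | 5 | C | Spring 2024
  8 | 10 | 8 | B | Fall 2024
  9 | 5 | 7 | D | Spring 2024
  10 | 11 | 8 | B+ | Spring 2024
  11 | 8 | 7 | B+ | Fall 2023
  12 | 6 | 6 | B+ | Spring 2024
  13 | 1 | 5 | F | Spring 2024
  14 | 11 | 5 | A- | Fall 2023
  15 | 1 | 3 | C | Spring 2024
SELECT name, department FROM courses WHERE department IN ('Math', 'CS')

Execution result:
name | department
Calculus 201 | Math
Linear Algebra 201 | Math
Statistics 101 | Math
Algorithms 201 | CS
Math 101 | Math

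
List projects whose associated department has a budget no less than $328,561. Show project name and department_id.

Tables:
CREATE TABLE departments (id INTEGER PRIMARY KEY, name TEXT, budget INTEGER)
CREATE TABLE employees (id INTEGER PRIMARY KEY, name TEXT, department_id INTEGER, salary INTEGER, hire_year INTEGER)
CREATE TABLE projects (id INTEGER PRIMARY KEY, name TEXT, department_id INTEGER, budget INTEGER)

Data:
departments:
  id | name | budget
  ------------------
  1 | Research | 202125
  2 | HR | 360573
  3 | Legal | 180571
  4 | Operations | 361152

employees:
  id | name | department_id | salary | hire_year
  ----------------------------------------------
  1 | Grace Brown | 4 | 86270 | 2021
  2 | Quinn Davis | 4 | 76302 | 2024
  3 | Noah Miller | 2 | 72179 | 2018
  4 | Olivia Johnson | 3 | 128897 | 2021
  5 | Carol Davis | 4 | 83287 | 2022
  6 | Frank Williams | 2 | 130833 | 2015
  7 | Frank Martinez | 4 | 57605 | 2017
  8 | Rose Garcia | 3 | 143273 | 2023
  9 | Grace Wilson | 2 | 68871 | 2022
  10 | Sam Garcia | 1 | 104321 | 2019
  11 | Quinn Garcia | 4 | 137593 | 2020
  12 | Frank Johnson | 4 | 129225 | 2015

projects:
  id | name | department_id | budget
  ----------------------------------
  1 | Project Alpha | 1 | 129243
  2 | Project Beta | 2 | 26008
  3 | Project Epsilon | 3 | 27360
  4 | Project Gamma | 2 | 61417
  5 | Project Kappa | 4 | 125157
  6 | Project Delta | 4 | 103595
SELECT name, department_id FROM projects WHERE department_id IN (SELECT id FROM departments WHERE budget >= 328561)

Execution result:
name | department_id
Project Beta | 2
Project Gamma | 2
Project Kappa | 4
Project Delta | 4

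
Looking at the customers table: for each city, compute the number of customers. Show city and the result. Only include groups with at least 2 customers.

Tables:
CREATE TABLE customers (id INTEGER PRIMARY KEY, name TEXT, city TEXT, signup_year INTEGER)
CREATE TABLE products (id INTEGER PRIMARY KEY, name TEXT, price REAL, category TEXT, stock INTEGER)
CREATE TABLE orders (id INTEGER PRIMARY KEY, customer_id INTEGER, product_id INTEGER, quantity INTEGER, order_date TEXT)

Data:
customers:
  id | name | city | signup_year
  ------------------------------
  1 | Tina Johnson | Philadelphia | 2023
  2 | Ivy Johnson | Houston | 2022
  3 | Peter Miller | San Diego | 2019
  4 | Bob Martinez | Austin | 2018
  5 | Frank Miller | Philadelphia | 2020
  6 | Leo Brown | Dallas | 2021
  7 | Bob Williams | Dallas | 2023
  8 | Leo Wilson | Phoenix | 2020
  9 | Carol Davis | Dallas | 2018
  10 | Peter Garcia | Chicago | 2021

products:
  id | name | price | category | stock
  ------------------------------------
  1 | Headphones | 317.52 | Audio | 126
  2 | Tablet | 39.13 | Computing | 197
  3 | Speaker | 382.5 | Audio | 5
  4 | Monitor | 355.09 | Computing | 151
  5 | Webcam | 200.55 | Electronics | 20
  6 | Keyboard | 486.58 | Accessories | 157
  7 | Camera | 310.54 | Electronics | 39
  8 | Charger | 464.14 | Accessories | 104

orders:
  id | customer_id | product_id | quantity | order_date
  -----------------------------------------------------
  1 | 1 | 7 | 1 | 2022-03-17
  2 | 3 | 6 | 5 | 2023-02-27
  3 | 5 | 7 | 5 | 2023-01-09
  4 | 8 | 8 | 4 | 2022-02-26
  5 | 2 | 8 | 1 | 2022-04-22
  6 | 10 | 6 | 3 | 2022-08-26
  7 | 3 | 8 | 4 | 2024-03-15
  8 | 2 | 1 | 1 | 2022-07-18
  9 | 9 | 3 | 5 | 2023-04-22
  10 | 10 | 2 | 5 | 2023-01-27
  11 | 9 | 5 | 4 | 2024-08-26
SELECT city, COUNT(*) AS n FROM customers GROUP BY city HAVING COUNT(*) >= 2

Execution result:
city | n
Dallas | 3
Philadelphia | 2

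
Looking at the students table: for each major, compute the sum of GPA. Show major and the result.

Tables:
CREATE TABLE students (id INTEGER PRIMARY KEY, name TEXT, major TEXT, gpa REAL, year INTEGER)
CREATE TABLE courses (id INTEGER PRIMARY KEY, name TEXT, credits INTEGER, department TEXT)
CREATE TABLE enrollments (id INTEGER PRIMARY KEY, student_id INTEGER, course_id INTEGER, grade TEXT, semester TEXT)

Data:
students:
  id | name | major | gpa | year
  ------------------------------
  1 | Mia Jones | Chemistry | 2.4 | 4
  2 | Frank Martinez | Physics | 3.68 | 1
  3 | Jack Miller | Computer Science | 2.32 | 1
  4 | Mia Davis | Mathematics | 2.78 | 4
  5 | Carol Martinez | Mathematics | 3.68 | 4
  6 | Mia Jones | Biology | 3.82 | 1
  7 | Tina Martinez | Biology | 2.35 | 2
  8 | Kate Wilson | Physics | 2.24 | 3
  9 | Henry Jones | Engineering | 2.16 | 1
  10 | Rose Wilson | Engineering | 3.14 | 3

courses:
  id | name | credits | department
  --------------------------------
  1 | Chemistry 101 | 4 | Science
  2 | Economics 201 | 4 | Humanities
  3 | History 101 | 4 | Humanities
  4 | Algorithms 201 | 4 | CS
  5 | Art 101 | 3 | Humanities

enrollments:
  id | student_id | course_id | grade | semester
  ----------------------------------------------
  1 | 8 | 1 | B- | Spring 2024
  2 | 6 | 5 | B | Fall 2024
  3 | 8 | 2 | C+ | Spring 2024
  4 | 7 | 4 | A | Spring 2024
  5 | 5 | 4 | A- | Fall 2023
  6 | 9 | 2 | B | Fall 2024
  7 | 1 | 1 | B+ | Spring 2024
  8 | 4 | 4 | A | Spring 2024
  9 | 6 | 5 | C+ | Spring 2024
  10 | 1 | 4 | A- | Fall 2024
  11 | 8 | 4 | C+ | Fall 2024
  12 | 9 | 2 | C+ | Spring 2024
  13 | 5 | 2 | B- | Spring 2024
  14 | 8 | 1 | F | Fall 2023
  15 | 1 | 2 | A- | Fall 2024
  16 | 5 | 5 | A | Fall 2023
SELECT major, SUM(gpa) AS sum_gpa FROM students GROUP BY major

Execution result:
major | sum_gpa
Biology | 6.17
Chemistry | 2.40
Computer Science | 2.32
Engineering | 5.30
Mathematics | 6.46
Physics | 5.92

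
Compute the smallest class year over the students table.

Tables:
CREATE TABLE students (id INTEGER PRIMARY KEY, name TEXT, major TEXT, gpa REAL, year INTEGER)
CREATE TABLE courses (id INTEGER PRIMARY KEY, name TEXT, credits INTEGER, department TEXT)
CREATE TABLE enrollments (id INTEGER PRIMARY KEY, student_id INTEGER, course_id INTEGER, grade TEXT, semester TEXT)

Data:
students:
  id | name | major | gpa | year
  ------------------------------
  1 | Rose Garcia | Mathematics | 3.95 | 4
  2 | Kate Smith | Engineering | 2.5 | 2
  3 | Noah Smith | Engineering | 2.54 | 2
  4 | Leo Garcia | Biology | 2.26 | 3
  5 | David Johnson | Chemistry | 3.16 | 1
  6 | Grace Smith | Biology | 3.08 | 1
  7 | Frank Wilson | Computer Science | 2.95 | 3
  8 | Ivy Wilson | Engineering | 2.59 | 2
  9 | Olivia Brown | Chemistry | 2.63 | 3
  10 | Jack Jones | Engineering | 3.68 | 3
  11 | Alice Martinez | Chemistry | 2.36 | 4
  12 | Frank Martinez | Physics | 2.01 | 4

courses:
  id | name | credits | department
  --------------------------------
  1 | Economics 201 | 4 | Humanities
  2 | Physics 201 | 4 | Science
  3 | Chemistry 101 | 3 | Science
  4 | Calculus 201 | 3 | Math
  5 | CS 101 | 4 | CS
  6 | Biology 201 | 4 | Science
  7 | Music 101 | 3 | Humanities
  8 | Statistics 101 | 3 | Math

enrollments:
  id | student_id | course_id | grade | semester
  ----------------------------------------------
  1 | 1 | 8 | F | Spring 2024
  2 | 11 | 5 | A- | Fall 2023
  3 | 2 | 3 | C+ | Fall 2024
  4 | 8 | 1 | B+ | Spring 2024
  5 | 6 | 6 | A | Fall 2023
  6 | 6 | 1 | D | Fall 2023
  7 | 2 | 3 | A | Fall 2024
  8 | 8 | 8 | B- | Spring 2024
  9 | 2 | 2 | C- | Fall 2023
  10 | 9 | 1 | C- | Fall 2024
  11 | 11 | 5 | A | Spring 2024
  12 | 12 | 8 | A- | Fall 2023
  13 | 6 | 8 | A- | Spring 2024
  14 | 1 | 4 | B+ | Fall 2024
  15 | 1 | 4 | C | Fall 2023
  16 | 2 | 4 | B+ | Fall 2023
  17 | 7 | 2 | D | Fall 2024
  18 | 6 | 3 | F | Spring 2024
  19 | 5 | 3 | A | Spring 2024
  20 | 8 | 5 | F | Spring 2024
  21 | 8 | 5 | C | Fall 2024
SELECT MIN(year) FROM students

Execution result:
1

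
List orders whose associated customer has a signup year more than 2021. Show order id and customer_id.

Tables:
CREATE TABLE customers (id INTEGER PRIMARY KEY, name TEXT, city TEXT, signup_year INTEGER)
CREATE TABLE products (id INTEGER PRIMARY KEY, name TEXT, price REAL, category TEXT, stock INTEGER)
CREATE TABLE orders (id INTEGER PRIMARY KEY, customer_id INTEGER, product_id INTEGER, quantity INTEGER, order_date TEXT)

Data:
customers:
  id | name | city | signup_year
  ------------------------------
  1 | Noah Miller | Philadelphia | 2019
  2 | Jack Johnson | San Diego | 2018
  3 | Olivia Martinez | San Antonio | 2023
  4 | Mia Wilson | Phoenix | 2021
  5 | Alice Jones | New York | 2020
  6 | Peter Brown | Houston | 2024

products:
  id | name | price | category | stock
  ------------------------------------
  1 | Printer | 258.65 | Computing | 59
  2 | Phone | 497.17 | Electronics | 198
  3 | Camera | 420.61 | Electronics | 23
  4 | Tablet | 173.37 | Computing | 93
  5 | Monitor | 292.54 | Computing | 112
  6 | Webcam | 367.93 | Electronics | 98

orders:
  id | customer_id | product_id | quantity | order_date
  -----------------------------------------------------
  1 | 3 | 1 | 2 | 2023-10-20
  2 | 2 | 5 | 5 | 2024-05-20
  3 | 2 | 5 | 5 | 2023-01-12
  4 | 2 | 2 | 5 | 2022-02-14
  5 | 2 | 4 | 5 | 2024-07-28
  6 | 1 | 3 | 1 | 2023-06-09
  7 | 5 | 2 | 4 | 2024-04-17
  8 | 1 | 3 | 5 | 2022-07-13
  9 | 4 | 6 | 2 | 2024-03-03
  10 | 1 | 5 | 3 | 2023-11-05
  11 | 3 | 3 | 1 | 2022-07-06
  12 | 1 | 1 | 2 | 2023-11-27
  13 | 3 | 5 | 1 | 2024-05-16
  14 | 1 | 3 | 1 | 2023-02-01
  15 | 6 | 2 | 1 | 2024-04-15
SELECT id, customer_id FROM orders WHERE customer_id IN (SELECT id FROM customers WHERE signup_year > 2021)

Execution result:
id | customer_id
1 | 3
11 | 3
13 | 3
15 | 6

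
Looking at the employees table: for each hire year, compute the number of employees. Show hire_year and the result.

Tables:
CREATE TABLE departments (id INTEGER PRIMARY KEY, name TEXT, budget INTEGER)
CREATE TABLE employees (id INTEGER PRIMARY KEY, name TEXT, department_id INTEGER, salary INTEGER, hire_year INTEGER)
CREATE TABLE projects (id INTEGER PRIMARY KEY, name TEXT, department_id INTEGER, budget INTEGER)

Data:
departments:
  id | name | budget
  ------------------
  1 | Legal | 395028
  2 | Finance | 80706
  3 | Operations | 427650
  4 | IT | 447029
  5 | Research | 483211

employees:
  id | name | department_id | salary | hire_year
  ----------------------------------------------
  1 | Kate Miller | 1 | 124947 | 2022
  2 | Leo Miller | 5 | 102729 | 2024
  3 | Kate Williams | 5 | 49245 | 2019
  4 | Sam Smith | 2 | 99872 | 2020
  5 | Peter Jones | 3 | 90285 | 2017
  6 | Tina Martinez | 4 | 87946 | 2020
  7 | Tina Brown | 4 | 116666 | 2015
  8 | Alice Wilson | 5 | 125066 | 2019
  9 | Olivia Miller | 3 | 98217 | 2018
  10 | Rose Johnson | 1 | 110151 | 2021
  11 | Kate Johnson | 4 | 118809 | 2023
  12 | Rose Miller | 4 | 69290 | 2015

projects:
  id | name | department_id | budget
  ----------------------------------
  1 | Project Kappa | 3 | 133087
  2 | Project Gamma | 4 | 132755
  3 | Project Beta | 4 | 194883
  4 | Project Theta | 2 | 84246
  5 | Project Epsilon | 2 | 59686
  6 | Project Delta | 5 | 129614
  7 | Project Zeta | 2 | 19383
SELECT hire_year, COUNT(*) AS n FROM employees GROUP BY hire_year

Execution result:
hire_year | n
2015 | 2
2017 | 1
2018 | 1
2019 | 2
2020 | 2
2021 | 1
2022 | 1
2023 | 1
2024 | 1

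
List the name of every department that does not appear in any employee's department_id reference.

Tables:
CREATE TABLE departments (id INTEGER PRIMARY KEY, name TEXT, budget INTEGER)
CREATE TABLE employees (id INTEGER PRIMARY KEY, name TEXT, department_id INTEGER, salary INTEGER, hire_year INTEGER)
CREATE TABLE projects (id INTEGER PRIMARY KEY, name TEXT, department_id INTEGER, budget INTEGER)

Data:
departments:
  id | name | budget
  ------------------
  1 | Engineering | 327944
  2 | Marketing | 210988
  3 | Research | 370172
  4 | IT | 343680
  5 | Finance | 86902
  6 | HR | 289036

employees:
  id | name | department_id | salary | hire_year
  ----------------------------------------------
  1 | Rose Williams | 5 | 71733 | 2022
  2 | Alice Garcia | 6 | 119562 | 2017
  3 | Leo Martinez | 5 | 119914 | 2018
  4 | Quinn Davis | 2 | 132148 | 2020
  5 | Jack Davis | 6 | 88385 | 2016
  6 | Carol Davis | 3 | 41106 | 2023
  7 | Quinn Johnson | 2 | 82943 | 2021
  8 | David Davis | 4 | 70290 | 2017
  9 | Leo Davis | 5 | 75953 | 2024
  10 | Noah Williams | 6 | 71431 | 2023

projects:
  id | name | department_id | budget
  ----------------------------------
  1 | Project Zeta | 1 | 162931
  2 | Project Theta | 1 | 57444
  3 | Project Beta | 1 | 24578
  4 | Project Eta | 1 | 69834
SELECT p.name FROM departments p LEFT JOIN employees c ON c.department_id = p.id WHERE c.id IS NULL

Execution result:
Engineering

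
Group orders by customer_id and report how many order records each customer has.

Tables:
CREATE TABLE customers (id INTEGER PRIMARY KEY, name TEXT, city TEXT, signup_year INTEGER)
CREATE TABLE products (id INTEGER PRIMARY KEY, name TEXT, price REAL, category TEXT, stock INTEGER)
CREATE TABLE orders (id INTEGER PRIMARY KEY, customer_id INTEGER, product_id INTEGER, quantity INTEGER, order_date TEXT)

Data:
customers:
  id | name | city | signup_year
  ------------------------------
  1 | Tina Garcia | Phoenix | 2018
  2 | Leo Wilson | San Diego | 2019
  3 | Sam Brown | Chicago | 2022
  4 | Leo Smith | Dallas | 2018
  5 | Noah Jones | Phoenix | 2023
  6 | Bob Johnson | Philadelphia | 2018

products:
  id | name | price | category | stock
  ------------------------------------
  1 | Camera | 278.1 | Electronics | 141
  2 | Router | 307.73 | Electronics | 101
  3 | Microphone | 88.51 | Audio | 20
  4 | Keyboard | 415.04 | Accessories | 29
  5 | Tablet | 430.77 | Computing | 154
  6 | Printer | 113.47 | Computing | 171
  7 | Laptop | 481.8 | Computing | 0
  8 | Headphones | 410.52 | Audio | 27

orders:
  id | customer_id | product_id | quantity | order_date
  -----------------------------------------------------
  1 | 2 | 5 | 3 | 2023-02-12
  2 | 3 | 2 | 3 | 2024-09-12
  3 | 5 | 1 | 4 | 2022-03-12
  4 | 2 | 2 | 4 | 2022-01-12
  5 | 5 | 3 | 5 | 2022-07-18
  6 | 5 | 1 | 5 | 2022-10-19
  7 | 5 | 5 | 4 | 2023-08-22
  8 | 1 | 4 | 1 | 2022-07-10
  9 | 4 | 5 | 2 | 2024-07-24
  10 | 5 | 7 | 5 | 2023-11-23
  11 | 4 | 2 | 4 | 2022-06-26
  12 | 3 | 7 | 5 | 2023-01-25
SELECT customer_id, COUNT(*) AS order_count FROM orders GROUP BY customer_id

Execution result:
customer_id | order_count
1 | 1
2 | 2
3 | 2
4 | 2
5 | 5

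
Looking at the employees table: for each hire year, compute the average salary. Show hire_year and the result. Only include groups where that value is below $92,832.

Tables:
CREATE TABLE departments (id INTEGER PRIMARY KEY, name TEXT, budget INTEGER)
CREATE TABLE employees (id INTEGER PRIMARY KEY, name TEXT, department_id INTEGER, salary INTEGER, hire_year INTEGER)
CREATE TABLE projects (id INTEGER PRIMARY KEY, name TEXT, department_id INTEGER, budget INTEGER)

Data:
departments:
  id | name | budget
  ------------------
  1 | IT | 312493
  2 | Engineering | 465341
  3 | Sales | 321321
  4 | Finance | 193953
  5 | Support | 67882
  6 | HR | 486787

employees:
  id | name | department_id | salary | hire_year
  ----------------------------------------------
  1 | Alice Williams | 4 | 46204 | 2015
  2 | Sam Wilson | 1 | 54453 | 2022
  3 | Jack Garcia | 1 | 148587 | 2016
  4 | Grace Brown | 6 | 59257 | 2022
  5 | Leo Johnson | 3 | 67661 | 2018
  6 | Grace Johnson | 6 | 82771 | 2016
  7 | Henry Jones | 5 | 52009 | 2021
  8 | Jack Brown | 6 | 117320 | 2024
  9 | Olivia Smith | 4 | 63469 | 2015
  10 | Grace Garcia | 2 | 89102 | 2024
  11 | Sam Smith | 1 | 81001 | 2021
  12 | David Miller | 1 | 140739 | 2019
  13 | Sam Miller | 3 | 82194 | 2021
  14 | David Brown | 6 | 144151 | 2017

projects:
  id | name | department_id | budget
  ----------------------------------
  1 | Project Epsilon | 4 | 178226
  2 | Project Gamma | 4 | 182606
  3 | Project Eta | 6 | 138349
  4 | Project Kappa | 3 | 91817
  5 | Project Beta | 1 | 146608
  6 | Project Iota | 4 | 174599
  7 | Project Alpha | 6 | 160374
SELECT hire_year, AVG(salary) AS avg_salary FROM employees GROUP BY hire_year HAVING AVG(salary) < 92832

Execution result:
hire_year | avg_salary
2015 | 54836.50
2018 | 67661.00
2021 | 71734.67
2022 | 56855.00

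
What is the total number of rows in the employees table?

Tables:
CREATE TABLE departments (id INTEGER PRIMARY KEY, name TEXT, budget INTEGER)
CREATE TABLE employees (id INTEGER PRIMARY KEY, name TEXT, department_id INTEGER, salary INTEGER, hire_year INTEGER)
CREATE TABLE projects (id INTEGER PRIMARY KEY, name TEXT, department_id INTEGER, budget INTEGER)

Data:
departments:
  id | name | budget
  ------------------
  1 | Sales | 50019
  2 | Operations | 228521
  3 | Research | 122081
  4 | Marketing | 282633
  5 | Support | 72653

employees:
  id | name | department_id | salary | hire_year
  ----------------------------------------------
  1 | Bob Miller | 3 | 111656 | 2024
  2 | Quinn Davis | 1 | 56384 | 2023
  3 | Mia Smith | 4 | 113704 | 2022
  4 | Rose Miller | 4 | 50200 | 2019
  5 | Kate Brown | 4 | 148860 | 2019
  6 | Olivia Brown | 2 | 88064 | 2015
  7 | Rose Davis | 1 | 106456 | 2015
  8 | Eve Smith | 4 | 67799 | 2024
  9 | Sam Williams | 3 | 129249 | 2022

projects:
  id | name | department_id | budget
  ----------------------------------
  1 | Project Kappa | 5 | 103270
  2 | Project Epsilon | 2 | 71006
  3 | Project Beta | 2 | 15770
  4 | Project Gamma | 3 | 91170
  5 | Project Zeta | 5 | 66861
SELECT COUNT(*) FROM employees

Execution result:
9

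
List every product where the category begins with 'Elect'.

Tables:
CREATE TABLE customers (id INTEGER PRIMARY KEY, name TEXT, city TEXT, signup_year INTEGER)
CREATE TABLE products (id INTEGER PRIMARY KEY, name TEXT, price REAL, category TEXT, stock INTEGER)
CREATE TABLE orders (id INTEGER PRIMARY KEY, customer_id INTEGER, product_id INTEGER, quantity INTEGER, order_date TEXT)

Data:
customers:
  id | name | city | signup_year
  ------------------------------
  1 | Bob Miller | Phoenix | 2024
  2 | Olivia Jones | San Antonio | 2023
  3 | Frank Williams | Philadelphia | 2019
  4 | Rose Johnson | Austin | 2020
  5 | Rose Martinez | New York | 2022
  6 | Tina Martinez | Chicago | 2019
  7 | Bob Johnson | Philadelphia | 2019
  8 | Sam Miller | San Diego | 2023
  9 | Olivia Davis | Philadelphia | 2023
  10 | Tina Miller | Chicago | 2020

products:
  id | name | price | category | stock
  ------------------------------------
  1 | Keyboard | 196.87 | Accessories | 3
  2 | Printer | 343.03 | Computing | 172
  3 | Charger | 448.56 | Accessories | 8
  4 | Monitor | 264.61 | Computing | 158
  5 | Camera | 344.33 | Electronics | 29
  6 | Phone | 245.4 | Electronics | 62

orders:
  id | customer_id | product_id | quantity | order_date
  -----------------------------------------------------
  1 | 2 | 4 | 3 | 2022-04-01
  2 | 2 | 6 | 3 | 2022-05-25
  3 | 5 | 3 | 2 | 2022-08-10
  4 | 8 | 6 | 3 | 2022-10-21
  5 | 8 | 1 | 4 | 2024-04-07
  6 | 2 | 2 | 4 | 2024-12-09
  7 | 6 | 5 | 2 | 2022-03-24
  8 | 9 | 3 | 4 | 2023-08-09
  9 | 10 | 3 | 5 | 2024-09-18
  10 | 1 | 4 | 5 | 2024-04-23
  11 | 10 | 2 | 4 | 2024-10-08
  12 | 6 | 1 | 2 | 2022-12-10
SELECT name, category FROM products WHERE category LIKE 'Elect%'

Execution result:
name | category
Camera | Electronics
Phone | Electronics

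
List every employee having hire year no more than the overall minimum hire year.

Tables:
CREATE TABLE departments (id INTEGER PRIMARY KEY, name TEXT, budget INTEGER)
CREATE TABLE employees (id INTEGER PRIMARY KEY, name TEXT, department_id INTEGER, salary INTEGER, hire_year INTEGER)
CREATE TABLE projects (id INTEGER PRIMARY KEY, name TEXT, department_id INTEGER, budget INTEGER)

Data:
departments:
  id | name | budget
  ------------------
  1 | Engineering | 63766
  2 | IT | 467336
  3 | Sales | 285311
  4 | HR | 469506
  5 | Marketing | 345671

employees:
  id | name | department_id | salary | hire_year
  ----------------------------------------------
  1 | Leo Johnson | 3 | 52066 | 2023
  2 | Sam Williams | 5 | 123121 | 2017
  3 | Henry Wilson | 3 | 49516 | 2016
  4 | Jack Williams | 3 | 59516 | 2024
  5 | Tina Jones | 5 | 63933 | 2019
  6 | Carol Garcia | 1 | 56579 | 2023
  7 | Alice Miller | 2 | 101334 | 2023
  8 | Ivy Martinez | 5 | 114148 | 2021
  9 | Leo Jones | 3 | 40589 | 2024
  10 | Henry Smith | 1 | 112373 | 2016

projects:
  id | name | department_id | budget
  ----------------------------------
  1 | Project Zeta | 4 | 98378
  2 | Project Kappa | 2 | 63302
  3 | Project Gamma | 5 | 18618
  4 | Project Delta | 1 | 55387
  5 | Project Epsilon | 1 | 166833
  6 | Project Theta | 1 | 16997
SELECT name, hire_year FROM employees WHERE hire_year <= (SELECT MIN(hire_year) FROM employees)

Execution result:
name | hire_year
Henry Wilson | 2016
Henry Smith | 2016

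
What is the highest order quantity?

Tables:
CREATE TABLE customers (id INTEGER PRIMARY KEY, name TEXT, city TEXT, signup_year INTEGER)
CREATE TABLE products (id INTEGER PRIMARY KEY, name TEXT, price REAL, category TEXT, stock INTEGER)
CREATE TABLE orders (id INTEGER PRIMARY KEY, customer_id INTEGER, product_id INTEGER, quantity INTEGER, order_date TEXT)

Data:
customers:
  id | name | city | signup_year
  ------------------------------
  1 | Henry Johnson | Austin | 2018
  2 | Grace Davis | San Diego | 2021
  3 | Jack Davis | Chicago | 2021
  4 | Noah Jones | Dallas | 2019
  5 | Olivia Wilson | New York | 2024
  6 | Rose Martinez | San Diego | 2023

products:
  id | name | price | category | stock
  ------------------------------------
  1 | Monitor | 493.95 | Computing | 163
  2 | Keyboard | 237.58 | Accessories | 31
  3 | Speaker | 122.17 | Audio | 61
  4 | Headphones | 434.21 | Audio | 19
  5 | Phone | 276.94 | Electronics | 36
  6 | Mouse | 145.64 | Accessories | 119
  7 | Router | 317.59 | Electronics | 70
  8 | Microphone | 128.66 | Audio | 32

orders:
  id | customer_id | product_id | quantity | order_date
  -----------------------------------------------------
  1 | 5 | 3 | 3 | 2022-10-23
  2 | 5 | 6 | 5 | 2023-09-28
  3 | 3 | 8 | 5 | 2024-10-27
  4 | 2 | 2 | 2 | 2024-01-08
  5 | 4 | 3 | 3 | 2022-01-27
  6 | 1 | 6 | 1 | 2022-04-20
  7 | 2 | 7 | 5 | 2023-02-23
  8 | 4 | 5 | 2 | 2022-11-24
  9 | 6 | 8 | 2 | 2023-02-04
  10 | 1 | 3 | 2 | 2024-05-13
SELECT MAX(quantity) FROM orders

Execution result:
5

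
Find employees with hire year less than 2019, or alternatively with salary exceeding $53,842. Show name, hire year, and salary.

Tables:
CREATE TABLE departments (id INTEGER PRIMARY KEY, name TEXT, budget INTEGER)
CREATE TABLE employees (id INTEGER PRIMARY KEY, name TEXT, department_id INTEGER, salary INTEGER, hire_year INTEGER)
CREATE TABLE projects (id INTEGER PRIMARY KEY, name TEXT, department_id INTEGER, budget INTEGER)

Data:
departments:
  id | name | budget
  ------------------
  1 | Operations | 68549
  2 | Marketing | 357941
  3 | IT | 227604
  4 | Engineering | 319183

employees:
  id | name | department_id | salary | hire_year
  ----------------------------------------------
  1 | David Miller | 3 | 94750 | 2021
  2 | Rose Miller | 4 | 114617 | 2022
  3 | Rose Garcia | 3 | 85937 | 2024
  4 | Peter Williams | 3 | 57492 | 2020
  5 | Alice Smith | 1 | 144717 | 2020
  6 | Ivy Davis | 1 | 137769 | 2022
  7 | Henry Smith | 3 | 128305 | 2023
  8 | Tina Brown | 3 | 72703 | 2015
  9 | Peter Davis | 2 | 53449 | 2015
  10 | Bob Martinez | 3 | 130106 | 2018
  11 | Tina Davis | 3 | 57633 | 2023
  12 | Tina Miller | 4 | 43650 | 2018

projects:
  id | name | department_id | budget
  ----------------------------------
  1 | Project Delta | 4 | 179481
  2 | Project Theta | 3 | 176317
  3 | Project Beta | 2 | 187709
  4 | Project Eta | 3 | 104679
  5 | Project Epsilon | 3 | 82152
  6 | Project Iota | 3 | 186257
SELECT name, hire_year, salary FROM employees WHERE hire_year < 2019 OR salary > 53842

Execution result:
name | hire_year | salary
David Miller | 2021 | 94750
Rose Miller | 2022 | 114617
Rose Garcia | 2024 | 85937
Peter Williams | 2020 | 57492
Alice Smith | 2020 | 144717
Ivy Davis | 2022 | 137769
Henry Smith | 2023 | 128305
Tina Brown | 2015 | 72703
Peter Davis | 2015 | 53449
Bob Martinez | 2018 | 130106
Tina Davis | 2023 | 57633
Tina Miller | 2018 | 43650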